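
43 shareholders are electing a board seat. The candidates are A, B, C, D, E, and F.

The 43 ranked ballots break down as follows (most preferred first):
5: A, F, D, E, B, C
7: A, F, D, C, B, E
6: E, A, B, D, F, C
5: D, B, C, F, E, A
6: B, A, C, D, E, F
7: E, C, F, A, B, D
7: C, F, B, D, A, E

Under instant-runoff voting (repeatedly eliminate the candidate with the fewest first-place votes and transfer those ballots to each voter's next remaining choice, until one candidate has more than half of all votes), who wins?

B

Round 1: A 12, B 6, C 7, D 5, E 13, F 0. F eliminated.
Round 2: A 12, B 6, C 7, D 5, E 13. D eliminated.
Round 3: A 12, B 11, C 7, E 13. C eliminated.
Round 4: A 12, B 18, E 13. A eliminated.
Round 5: B 25, E 18. B has a majority (≥22).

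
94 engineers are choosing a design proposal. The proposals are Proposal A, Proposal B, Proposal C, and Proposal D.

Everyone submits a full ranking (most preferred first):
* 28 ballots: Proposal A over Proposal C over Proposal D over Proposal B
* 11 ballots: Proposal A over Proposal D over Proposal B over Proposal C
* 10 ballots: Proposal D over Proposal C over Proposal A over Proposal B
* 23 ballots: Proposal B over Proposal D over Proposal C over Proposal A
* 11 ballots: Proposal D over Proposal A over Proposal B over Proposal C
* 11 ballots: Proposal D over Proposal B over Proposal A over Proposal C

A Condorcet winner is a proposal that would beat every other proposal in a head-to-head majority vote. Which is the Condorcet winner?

Proposal D

Proposal D vs Proposal A: 55–39
Proposal D vs Proposal B: 71–23
Proposal D vs Proposal C: 66–28
Proposal D beats every other proposal.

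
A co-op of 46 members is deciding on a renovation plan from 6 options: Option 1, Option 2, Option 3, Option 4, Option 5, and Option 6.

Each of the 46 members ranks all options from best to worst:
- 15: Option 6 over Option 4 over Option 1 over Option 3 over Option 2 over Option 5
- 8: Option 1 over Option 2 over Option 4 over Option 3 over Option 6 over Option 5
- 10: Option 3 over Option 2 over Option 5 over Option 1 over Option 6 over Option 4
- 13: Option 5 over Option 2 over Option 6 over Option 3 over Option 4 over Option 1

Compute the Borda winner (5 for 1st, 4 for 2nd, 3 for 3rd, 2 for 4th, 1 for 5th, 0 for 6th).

Option 2

Option 1: 15×3 + 8×5 + 10×2 + 13×0 = 105
Option 2: 15×1 + 8×4 + 10×4 + 13×4 = 139
Option 3: 15×2 + 8×2 + 10×5 + 13×2 = 122
Option 4: 15×4 + 8×3 + 10×0 + 13×1 = 97
Option 5: 15×0 + 8×0 + 10×3 + 13×5 = 95
Option 6: 15×5 + 8×1 + 10×1 + 13×3 = 132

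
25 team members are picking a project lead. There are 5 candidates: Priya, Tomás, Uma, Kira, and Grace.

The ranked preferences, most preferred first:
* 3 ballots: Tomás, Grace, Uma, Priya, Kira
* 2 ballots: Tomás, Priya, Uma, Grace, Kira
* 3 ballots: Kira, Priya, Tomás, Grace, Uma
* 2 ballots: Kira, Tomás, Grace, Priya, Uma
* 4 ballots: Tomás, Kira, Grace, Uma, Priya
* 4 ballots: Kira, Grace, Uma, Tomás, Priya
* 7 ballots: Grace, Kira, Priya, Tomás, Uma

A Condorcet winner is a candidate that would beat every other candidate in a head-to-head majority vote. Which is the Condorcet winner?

Kira vs Priya: 20–5
Kira vs Tomás: 16–9
Kira vs Uma: 20–5
Kira vs Grace: 13–12
Kira beats every other candidate.

Kira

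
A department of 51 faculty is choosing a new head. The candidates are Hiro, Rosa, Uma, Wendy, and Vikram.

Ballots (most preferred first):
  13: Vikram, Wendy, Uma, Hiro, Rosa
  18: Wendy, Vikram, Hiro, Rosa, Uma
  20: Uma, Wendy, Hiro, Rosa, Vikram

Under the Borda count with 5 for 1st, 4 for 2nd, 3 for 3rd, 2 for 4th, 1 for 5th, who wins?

Hiro: 13×2 + 18×3 + 20×3 = 140
Rosa: 13×1 + 18×2 + 20×2 = 89
Uma: 13×3 + 18×1 + 20×5 = 157
Wendy: 13×4 + 18×5 + 20×4 = 222
Vikram: 13×5 + 18×4 + 20×1 = 157

Wendy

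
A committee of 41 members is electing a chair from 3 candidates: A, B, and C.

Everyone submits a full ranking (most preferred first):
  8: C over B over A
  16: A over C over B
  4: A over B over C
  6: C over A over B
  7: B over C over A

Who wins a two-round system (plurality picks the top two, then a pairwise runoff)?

C

Round 1 first-place votes: A 20, B 7, C 14. A and C advance.
Runoff: A is ranked above C on 20 ballots, C above A on 21.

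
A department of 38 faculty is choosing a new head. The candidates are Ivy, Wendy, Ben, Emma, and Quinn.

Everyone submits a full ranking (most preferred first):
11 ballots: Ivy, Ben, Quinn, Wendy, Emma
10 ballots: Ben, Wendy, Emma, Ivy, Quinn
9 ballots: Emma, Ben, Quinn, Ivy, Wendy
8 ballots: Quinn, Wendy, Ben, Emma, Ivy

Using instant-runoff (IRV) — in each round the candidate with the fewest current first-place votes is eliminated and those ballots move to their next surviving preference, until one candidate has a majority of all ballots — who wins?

Ben

Round 1: Ivy 11, Wendy 0, Ben 10, Emma 9, Quinn 8. Wendy eliminated.
Round 2: Ivy 11, Ben 10, Emma 9, Quinn 8. Quinn eliminated.
Round 3: Ivy 11, Ben 18, Emma 9. Emma eliminated.
Round 4: Ivy 11, Ben 27. Ben has a majority (≥20).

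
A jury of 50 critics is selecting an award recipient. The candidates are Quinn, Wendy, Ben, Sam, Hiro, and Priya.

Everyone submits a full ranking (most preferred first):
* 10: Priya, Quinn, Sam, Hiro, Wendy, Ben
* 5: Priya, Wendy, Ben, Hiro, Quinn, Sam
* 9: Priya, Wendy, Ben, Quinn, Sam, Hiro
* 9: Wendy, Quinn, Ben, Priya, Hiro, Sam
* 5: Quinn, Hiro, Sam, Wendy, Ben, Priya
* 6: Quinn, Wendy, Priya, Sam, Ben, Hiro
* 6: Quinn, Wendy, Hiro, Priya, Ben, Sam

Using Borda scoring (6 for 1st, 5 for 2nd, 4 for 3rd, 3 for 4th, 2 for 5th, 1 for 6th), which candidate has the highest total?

Quinn

Quinn: 10×5 + 5×2 + 9×3 + 9×5 + 5×6 + 6×6 + 6×6 = 234
Wendy: 10×2 + 5×5 + 9×5 + 9×6 + 5×3 + 6×5 + 6×5 = 219
Ben: 10×1 + 5×4 + 9×4 + 9×4 + 5×2 + 6×2 + 6×2 = 136
Sam: 10×4 + 5×1 + 9×2 + 9×1 + 5×4 + 6×3 + 6×1 = 116
Hiro: 10×3 + 5×3 + 9×1 + 9×2 + 5×5 + 6×1 + 6×4 = 127
Priya: 10×6 + 5×6 + 9×6 + 9×3 + 5×1 + 6×4 + 6×3 = 218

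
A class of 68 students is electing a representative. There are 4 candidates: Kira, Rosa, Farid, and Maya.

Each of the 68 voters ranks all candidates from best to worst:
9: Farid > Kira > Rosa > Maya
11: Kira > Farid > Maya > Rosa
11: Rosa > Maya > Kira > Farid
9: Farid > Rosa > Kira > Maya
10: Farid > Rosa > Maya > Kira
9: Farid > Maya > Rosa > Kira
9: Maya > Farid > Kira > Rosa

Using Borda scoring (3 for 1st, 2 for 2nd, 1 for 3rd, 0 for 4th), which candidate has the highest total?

Farid

Kira: 9×2 + 11×3 + 11×1 + 9×1 + 10×0 + 9×0 + 9×1 = 80
Rosa: 9×1 + 11×0 + 11×3 + 9×2 + 10×2 + 9×1 + 9×0 = 89
Farid: 9×3 + 11×2 + 11×0 + 9×3 + 10×3 + 9×3 + 9×2 = 151
Maya: 9×0 + 11×1 + 11×2 + 9×0 + 10×1 + 9×2 + 9×3 = 88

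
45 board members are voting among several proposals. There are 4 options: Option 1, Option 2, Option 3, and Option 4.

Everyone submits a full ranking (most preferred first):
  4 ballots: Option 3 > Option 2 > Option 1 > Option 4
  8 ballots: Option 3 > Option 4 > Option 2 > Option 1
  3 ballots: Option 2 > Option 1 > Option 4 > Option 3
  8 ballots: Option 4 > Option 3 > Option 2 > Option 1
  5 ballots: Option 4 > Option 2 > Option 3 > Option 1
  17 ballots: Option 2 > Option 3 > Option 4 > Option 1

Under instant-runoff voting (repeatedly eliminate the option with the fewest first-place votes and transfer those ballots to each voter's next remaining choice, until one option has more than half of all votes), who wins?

Option 2

Round 1: Option 1 0, Option 2 20, Option 3 12, Option 4 13. Option 1 eliminated.
Round 2: Option 2 20, Option 3 12, Option 4 13. Option 3 eliminated.
Round 3: Option 2 24, Option 4 21. Option 2 has a majority (≥23).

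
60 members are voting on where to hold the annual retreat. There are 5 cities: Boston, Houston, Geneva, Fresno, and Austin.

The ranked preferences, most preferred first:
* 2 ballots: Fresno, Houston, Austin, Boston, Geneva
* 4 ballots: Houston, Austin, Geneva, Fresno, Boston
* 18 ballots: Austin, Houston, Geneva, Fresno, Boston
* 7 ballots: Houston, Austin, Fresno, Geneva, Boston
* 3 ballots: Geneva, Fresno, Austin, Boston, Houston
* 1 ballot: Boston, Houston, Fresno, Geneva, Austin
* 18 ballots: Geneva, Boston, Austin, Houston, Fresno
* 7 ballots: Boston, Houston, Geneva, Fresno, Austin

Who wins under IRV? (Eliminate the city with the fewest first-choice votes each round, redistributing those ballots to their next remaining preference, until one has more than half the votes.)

Round 1: Boston 8, Houston 11, Geneva 21, Fresno 2, Austin 18. Fresno eliminated.
Round 2: Boston 8, Houston 13, Geneva 21, Austin 18. Boston eliminated.
Round 3: Houston 21, Geneva 21, Austin 18. Austin eliminated.
Round 4: Houston 39, Geneva 21. Houston has a majority (≥31).

Houston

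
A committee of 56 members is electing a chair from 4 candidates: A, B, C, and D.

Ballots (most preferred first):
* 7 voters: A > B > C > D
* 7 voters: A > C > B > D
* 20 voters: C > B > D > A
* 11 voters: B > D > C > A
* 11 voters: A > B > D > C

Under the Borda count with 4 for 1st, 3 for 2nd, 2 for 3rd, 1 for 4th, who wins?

B

A: 7×4 + 7×4 + 20×1 + 11×1 + 11×4 = 131
B: 7×3 + 7×2 + 20×3 + 11×4 + 11×3 = 172
C: 7×2 + 7×3 + 20×4 + 11×2 + 11×1 = 148
D: 7×1 + 7×1 + 20×2 + 11×3 + 11×2 = 109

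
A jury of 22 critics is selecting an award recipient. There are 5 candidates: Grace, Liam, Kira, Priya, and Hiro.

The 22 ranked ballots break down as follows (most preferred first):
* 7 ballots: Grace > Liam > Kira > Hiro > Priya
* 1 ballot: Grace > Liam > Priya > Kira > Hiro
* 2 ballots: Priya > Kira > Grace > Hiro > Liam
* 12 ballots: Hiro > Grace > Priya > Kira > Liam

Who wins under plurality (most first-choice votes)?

First-place votes: Grace 8, Liam 0, Kira 0, Priya 2, Hiro 12.

Hiro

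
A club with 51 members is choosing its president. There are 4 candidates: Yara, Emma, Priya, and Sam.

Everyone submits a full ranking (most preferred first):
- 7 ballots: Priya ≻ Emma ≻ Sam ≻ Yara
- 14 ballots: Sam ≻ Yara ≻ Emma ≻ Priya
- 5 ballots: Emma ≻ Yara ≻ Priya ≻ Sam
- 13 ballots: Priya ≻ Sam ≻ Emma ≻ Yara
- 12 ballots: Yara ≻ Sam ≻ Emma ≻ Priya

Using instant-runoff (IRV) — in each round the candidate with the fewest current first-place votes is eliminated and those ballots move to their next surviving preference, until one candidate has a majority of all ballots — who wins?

Yara

Round 1: Yara 12, Emma 5, Priya 20, Sam 14. Emma eliminated.
Round 2: Yara 17, Priya 20, Sam 14. Sam eliminated.
Round 3: Yara 31, Priya 20. Yara has a majority (≥26).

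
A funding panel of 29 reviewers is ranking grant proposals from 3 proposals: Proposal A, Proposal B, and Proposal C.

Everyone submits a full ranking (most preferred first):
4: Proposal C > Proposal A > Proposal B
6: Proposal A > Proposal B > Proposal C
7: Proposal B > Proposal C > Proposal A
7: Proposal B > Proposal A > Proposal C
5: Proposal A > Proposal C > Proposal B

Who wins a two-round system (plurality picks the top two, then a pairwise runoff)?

Round 1 first-place votes: Proposal A 11, Proposal B 14, Proposal C 4. Proposal B and Proposal A advance.
Runoff: Proposal B is ranked above Proposal A on 14 ballots, Proposal A above Proposal B on 15.

Proposal A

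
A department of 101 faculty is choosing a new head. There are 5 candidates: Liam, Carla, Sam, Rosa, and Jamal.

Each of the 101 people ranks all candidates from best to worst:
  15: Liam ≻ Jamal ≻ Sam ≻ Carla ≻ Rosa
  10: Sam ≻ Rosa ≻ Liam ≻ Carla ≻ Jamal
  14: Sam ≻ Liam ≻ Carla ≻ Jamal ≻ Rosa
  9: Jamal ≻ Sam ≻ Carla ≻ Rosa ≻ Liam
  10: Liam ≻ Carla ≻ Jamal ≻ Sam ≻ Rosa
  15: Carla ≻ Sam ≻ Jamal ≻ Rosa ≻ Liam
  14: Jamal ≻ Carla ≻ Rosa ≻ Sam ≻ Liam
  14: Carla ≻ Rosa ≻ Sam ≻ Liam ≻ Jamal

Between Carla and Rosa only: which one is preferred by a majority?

Carla

Carla is ranked above Rosa on 91 ballots; Rosa above Carla on 10.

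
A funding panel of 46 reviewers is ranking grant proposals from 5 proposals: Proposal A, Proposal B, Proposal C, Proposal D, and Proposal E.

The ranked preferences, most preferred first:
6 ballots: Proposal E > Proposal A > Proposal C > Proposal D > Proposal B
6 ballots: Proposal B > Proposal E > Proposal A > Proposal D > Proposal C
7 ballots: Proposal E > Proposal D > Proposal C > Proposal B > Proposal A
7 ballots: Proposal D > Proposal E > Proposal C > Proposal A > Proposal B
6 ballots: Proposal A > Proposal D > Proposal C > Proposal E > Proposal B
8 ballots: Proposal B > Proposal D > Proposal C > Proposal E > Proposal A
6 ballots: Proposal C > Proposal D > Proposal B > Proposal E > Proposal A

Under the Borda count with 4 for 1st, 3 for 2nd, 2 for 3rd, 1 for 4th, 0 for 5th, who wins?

Proposal D

Proposal A: 6×3 + 6×2 + 7×0 + 7×1 + 6×4 + 8×0 + 6×0 = 61
Proposal B: 6×0 + 6×4 + 7×1 + 7×0 + 6×0 + 8×4 + 6×2 = 75
Proposal C: 6×2 + 6×0 + 7×2 + 7×2 + 6×2 + 8×2 + 6×4 = 92
Proposal D: 6×1 + 6×1 + 7×3 + 7×4 + 6×3 + 8×3 + 6×3 = 121
Proposal E: 6×4 + 6×3 + 7×4 + 7×3 + 6×1 + 8×1 + 6×1 = 111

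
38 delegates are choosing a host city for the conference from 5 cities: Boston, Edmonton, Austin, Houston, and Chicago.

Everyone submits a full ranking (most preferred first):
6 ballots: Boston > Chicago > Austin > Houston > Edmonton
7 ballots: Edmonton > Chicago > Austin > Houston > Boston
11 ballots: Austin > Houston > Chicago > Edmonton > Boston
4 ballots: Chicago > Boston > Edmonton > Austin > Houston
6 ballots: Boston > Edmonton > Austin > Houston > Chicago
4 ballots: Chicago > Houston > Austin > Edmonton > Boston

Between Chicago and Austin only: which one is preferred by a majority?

Chicago

Chicago is ranked above Austin on 21 ballots; Austin above Chicago on 17.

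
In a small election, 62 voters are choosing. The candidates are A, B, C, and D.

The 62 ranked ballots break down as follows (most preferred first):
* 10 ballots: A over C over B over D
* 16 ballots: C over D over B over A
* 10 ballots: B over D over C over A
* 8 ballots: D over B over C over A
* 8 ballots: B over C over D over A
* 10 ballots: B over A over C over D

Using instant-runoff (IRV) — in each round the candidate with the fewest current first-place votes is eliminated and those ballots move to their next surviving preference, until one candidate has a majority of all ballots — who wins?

B

Round 1: A 10, B 28, C 16, D 8. D eliminated.
Round 2: A 10, B 36, C 16. B has a majority (≥32).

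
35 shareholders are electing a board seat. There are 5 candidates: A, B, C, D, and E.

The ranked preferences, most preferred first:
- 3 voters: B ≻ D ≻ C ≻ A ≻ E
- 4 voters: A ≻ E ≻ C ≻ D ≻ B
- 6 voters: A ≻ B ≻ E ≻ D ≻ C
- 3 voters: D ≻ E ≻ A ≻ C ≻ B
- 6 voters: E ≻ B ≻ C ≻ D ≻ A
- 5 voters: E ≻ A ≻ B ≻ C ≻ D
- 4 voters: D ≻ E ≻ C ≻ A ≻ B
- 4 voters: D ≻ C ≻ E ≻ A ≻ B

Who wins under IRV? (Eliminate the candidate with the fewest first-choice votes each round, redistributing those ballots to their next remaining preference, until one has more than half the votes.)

E

Round 1: A 10, B 3, C 0, D 11, E 11. C eliminated.
Round 2: A 10, B 3, D 11, E 11. B eliminated.
Round 3: A 10, D 14, E 11. A eliminated.
Round 4: D 14, E 21. E has a majority (≥18).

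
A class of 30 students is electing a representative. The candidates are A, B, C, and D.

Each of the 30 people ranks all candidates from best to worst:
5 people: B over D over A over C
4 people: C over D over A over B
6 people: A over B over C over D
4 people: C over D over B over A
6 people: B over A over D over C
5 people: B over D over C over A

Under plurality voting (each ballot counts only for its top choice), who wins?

First-place votes: A 6, B 16, C 8, D 0.

B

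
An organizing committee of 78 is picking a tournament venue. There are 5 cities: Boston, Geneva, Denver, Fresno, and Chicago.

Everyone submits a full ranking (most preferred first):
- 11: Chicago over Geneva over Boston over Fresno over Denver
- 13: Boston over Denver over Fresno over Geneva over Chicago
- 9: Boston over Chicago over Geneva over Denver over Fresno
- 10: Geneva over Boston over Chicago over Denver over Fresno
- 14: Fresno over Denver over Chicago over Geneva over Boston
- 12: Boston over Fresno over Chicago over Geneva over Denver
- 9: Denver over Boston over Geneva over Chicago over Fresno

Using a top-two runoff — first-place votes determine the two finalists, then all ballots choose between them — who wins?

Round 1 first-place votes: Boston 34, Geneva 10, Denver 9, Fresno 14, Chicago 11. Boston and Fresno advance.
Runoff: Boston is ranked above Fresno on 64 ballots, Fresno above Boston on 14.

Boston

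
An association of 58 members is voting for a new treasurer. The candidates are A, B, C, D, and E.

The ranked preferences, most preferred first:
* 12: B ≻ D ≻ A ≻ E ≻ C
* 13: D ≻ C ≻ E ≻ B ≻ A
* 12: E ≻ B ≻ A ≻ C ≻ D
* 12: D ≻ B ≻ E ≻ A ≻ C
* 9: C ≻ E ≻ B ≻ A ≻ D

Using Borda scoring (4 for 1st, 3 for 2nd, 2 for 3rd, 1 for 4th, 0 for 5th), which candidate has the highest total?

B

A: 12×2 + 13×0 + 12×2 + 12×1 + 9×1 = 69
B: 12×4 + 13×1 + 12×3 + 12×3 + 9×2 = 151
C: 12×0 + 13×3 + 12×1 + 12×0 + 9×4 = 87
D: 12×3 + 13×4 + 12×0 + 12×4 + 9×0 = 136
E: 12×1 + 13×2 + 12×4 + 12×2 + 9×3 = 137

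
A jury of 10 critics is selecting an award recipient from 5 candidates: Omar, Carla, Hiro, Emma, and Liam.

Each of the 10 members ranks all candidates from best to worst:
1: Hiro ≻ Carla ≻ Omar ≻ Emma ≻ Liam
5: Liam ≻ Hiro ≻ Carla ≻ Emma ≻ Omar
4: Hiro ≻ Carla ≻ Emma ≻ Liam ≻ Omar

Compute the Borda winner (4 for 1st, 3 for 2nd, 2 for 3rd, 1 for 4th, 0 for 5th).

Omar: 1×2 + 5×0 + 4×0 = 2
Carla: 1×3 + 5×2 + 4×3 = 25
Hiro: 1×4 + 5×3 + 4×4 = 35
Emma: 1×1 + 5×1 + 4×2 = 14
Liam: 1×0 + 5×4 + 4×1 = 24

Hiro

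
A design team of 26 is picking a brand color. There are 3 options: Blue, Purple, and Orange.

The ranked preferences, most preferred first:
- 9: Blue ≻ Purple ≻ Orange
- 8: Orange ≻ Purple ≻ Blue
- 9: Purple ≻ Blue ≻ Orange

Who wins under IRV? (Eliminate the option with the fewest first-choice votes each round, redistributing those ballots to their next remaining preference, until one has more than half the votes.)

Round 1: Blue 9, Purple 9, Orange 8. Orange eliminated.
Round 2: Blue 9, Purple 17. Purple has a majority (≥14).

Purple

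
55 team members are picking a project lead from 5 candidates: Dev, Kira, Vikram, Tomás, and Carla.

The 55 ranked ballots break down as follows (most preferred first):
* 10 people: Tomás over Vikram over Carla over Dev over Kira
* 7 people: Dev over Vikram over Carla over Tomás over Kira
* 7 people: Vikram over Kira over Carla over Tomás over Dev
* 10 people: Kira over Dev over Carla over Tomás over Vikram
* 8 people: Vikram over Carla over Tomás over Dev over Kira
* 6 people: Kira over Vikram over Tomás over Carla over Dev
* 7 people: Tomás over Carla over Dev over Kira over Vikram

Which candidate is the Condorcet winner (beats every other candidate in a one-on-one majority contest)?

Vikram

Vikram vs Dev: 31–24
Vikram vs Kira: 32–23
Vikram vs Tomás: 28–27
Vikram vs Carla: 38–17
Vikram beats every other candidate.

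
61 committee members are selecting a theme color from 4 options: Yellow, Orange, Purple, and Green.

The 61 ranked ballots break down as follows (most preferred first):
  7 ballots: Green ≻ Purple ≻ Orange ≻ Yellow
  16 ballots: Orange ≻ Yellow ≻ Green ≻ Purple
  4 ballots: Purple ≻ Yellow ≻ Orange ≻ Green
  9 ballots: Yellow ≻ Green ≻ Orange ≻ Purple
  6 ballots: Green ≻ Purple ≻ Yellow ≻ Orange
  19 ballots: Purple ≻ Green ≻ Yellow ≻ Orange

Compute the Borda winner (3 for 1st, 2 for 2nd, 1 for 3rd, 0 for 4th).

Yellow: 7×0 + 16×2 + 4×2 + 9×3 + 6×1 + 19×1 = 92
Orange: 7×1 + 16×3 + 4×1 + 9×1 + 6×0 + 19×0 = 68
Purple: 7×2 + 16×0 + 4×3 + 9×0 + 6×2 + 19×3 = 95
Green: 7×3 + 16×1 + 4×0 + 9×2 + 6×3 + 19×2 = 111

Green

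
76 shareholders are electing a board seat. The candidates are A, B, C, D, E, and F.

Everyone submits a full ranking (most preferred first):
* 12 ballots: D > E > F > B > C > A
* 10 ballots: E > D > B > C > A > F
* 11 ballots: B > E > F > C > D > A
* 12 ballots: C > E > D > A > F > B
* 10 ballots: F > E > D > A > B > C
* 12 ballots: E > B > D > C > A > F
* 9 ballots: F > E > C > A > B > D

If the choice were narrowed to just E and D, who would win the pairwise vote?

E

E is ranked above D on 64 ballots; D above E on 12.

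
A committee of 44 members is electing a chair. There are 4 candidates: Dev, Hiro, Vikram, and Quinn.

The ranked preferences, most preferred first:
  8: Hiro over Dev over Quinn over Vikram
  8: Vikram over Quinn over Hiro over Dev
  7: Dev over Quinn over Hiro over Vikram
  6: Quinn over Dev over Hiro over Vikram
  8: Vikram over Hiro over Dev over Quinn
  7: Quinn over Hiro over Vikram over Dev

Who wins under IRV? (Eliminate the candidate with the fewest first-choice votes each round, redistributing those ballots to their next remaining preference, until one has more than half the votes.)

Quinn

Round 1: Dev 7, Hiro 8, Vikram 16, Quinn 13. Dev eliminated.
Round 2: Hiro 8, Vikram 16, Quinn 20. Hiro eliminated.
Round 3: Vikram 16, Quinn 28. Quinn has a majority (≥23).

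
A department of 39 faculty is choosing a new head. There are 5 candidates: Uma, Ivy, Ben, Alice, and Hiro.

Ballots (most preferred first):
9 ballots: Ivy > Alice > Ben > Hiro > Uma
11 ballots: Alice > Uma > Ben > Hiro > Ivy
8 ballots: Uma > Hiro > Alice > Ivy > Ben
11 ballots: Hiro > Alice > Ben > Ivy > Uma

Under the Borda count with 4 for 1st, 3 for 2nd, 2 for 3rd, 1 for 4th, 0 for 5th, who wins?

Alice

Uma: 9×0 + 11×3 + 8×4 + 11×0 = 65
Ivy: 9×4 + 11×0 + 8×1 + 11×1 = 55
Ben: 9×2 + 11×2 + 8×0 + 11×2 = 62
Alice: 9×3 + 11×4 + 8×2 + 11×3 = 120
Hiro: 9×1 + 11×1 + 8×3 + 11×4 = 88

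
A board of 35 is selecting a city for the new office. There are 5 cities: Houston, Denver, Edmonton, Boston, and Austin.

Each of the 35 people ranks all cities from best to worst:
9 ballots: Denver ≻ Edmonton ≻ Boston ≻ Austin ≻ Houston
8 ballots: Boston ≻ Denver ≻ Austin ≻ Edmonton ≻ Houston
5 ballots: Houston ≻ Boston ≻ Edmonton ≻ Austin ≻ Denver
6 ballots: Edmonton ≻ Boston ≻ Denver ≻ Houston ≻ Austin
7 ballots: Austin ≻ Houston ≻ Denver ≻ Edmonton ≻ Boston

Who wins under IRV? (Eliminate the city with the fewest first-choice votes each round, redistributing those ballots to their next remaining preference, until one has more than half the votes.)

Round 1: Houston 5, Denver 9, Edmonton 6, Boston 8, Austin 7. Houston eliminated.
Round 2: Denver 9, Edmonton 6, Boston 13, Austin 7. Edmonton eliminated.
Round 3: Denver 9, Boston 19, Austin 7. Boston has a majority (≥18).

Boston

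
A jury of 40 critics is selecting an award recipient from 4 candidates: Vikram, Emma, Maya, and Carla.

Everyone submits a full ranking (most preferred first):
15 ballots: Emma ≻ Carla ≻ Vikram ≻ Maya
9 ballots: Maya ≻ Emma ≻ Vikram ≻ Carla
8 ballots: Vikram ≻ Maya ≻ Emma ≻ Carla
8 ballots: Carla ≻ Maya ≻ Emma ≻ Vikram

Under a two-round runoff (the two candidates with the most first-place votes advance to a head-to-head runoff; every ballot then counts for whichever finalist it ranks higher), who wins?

Round 1 first-place votes: Vikram 8, Emma 15, Maya 9, Carla 8. Emma and Maya advance.
Runoff: Emma is ranked above Maya on 15 ballots, Maya above Emma on 25.

Maya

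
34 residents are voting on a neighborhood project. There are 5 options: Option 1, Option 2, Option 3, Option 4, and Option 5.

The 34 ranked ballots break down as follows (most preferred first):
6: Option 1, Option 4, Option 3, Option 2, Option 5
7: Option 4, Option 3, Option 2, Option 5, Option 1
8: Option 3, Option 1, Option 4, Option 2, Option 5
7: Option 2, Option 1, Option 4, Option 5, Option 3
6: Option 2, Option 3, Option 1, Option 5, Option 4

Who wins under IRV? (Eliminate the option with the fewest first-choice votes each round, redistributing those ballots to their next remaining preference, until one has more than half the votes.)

Option 4

Round 1: Option 1 6, Option 2 13, Option 3 8, Option 4 7, Option 5 0. Option 5 eliminated.
Round 2: Option 1 6, Option 2 13, Option 3 8, Option 4 7. Option 1 eliminated.
Round 3: Option 2 13, Option 3 8, Option 4 13. Option 3 eliminated.
Round 4: Option 2 13, Option 4 21. Option 4 has a majority (≥18).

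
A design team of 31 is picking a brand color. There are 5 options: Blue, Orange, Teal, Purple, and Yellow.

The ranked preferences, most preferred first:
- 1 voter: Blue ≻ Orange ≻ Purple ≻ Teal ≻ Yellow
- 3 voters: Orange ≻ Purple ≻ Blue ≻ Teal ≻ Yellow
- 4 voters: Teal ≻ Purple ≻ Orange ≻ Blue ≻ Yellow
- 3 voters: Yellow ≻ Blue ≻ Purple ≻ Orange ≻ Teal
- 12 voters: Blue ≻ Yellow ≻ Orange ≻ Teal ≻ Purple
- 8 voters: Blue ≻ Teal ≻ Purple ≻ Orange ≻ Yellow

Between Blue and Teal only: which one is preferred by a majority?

Blue is ranked above Teal on 27 ballots; Teal above Blue on 4.

Blue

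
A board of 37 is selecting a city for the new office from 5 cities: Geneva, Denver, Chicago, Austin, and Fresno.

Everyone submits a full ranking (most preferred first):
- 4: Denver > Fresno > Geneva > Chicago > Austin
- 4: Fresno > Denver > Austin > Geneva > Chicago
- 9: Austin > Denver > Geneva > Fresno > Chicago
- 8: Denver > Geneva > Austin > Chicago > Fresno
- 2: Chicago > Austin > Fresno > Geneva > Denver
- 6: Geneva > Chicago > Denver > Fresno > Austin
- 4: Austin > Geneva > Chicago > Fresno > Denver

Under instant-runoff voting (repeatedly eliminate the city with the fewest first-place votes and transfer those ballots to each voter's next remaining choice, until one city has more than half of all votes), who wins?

Round 1: Geneva 6, Denver 12, Chicago 2, Austin 13, Fresno 4. Chicago eliminated.
Round 2: Geneva 6, Denver 12, Austin 15, Fresno 4. Fresno eliminated.
Round 3: Geneva 6, Denver 16, Austin 15. Geneva eliminated.
Round 4: Denver 22, Austin 15. Denver has a majority (≥19).

Denver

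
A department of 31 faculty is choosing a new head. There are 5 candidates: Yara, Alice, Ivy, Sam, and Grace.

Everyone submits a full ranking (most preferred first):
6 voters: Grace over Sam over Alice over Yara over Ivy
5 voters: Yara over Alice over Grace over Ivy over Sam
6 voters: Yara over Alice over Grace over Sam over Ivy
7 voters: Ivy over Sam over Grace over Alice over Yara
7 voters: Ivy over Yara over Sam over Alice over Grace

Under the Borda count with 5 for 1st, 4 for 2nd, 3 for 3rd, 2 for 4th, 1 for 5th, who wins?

Yara: 6×2 + 5×5 + 6×5 + 7×1 + 7×4 = 102
Alice: 6×3 + 5×4 + 6×4 + 7×2 + 7×2 = 90
Ivy: 6×1 + 5×2 + 6×1 + 7×5 + 7×5 = 92
Sam: 6×4 + 5×1 + 6×2 + 7×4 + 7×3 = 90
Grace: 6×5 + 5×3 + 6×3 + 7×3 + 7×1 = 91

Yara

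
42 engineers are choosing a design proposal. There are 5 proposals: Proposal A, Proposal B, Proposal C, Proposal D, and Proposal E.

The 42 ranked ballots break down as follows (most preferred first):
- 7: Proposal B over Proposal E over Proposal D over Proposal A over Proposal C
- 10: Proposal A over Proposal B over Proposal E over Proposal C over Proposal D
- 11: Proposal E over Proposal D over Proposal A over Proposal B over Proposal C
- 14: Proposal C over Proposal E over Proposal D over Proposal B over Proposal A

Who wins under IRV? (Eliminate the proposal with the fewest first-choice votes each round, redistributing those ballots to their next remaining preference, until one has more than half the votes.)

Proposal E

Round 1: Proposal A 10, Proposal B 7, Proposal C 14, Proposal D 0, Proposal E 11. Proposal D eliminated.
Round 2: Proposal A 10, Proposal B 7, Proposal C 14, Proposal E 11. Proposal B eliminated.
Round 3: Proposal A 10, Proposal C 14, Proposal E 18. Proposal A eliminated.
Round 4: Proposal C 14, Proposal E 28. Proposal E has a majority (≥22).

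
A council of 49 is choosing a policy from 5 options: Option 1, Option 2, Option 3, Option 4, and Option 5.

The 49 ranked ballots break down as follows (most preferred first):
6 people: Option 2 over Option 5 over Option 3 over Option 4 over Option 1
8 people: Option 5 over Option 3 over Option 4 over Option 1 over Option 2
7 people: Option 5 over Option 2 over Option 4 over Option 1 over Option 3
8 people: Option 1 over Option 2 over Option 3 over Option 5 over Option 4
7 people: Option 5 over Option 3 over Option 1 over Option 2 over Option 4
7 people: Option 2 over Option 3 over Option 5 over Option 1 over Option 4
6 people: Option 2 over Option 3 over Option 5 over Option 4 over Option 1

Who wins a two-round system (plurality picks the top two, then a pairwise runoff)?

Round 1 first-place votes: Option 1 8, Option 2 19, Option 3 0, Option 4 0, Option 5 22. Option 5 and Option 2 advance.
Runoff: Option 5 is ranked above Option 2 on 22 ballots, Option 2 above Option 5 on 27.

Option 2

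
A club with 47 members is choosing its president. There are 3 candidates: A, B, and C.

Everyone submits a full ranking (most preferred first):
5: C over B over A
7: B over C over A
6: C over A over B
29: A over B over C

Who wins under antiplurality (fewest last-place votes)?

B

Last-place votes: A 12, B 6, C 29.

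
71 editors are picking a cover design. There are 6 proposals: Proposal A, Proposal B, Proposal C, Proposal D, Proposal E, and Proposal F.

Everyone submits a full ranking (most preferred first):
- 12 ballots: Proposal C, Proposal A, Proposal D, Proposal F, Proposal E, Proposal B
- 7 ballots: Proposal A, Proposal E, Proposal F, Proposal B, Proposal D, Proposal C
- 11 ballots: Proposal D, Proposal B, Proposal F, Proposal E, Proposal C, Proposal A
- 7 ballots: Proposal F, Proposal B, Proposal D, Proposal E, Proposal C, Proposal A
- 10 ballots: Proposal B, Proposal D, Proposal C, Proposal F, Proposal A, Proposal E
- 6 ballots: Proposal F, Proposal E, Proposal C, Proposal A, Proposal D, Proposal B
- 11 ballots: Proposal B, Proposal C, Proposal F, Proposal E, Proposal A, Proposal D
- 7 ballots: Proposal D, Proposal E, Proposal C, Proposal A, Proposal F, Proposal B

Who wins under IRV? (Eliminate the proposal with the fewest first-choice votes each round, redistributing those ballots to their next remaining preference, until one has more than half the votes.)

Proposal D

Round 1: Proposal A 7, Proposal B 21, Proposal C 12, Proposal D 18, Proposal E 0, Proposal F 13. Proposal E eliminated.
Round 2: Proposal A 7, Proposal B 21, Proposal C 12, Proposal D 18, Proposal F 13. Proposal A eliminated.
Round 3: Proposal B 21, Proposal C 12, Proposal D 18, Proposal F 20. Proposal C eliminated.
Round 4: Proposal B 21, Proposal D 30, Proposal F 20. Proposal F eliminated.
Round 5: Proposal B 35, Proposal D 36. Proposal D has a majority (≥36).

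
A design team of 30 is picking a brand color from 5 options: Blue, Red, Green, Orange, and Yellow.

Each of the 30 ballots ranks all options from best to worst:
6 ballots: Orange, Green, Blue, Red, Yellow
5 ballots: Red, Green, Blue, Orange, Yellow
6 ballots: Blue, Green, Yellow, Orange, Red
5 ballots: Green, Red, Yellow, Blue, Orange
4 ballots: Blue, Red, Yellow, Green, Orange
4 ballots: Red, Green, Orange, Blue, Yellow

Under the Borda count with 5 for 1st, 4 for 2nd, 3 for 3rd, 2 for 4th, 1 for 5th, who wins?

Green

Blue: 6×3 + 5×3 + 6×5 + 5×2 + 4×5 + 4×2 = 101
Red: 6×2 + 5×5 + 6×1 + 5×4 + 4×4 + 4×5 = 99
Green: 6×4 + 5×4 + 6×4 + 5×5 + 4×2 + 4×4 = 117
Orange: 6×5 + 5×2 + 6×2 + 5×1 + 4×1 + 4×3 = 73
Yellow: 6×1 + 5×1 + 6×3 + 5×3 + 4×3 + 4×1 = 60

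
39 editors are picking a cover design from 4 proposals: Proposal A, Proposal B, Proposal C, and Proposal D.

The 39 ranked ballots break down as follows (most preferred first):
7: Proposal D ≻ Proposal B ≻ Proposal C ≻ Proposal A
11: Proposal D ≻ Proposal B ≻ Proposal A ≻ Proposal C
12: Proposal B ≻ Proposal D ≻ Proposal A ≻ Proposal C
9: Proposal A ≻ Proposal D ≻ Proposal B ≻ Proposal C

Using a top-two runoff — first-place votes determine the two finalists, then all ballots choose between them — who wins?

Proposal D

Round 1 first-place votes: Proposal A 9, Proposal B 12, Proposal C 0, Proposal D 18. Proposal D and Proposal B advance.
Runoff: Proposal D is ranked above Proposal B on 27 ballots, Proposal B above Proposal D on 12.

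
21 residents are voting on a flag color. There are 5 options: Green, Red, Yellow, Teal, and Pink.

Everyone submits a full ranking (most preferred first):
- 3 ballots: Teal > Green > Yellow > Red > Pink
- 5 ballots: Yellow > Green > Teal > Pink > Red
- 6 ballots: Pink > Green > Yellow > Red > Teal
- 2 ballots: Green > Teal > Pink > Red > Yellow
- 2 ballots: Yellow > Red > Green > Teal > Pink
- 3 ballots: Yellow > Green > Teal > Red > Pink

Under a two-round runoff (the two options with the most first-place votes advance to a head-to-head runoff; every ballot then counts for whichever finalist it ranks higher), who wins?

Round 1 first-place votes: Green 2, Red 0, Yellow 10, Teal 3, Pink 6. Yellow and Pink advance.
Runoff: Yellow is ranked above Pink on 13 ballots, Pink above Yellow on 8.

Yellow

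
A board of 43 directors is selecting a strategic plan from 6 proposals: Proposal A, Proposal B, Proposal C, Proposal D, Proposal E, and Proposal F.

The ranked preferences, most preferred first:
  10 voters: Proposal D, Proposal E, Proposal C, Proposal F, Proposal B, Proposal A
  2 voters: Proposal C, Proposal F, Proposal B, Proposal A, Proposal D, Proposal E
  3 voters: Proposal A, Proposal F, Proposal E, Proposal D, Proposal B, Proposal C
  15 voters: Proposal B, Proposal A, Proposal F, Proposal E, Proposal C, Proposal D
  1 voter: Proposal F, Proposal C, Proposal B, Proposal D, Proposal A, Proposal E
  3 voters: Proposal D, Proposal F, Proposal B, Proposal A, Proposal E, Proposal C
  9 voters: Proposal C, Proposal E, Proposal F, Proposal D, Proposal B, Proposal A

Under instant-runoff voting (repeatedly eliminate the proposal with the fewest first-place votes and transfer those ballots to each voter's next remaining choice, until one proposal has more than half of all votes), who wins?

Proposal D

Round 1: Proposal A 3, Proposal B 15, Proposal C 11, Proposal D 13, Proposal E 0, Proposal F 1. Proposal E eliminated.
Round 2: Proposal A 3, Proposal B 15, Proposal C 11, Proposal D 13, Proposal F 1. Proposal F eliminated.
Round 3: Proposal A 3, Proposal B 15, Proposal C 12, Proposal D 13. Proposal A eliminated.
Round 4: Proposal B 15, Proposal C 12, Proposal D 16. Proposal C eliminated.
Round 5: Proposal B 18, Proposal D 25. Proposal D has a majority (≥22).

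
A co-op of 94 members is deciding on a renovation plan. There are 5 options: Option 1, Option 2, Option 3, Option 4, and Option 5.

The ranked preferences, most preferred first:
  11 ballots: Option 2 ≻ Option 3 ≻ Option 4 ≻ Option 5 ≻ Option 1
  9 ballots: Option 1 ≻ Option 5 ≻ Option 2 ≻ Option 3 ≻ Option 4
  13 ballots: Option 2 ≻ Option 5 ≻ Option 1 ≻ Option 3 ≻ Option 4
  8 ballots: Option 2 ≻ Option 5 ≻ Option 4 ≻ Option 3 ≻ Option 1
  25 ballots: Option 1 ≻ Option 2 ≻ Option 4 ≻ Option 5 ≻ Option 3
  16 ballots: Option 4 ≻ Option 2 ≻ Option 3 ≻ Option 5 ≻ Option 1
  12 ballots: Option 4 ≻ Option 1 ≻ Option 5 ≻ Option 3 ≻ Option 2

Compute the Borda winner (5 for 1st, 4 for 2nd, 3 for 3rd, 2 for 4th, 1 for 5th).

Option 1: 11×1 + 9×5 + 13×3 + 8×1 + 25×5 + 16×1 + 12×4 = 292
Option 2: 11×5 + 9×3 + 13×5 + 8×5 + 25×4 + 16×4 + 12×1 = 363
Option 3: 11×4 + 9×2 + 13×2 + 8×2 + 25×1 + 16×3 + 12×2 = 201
Option 4: 11×3 + 9×1 + 13×1 + 8×3 + 25×3 + 16×5 + 12×5 = 294
Option 5: 11×2 + 9×4 + 13×4 + 8×4 + 25×2 + 16×2 + 12×3 = 260

Option 2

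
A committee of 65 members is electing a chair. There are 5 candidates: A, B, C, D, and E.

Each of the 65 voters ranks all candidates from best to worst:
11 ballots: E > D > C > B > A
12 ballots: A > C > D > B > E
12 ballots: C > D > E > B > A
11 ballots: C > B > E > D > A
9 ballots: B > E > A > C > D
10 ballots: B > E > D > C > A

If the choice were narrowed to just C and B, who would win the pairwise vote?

C

C is ranked above B on 46 ballots; B above C on 19.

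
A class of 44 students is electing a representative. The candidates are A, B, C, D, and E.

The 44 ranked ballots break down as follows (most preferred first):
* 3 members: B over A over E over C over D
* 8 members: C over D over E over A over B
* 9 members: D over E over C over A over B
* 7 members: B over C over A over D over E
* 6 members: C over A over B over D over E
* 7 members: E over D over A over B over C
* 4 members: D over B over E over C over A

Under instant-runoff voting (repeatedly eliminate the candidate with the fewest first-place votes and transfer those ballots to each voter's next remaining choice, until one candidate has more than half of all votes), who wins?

Round 1: A 0, B 10, C 14, D 13, E 7. A eliminated.
Round 2: B 10, C 14, D 13, E 7. E eliminated.
Round 3: B 10, C 14, D 20. B eliminated.
Round 4: C 24, D 20. C has a majority (≥23).

C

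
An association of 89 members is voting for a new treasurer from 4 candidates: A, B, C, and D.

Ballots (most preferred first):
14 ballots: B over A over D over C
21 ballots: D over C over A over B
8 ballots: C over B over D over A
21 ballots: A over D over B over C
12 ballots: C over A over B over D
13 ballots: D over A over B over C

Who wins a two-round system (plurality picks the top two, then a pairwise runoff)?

Round 1 first-place votes: A 21, B 14, C 20, D 34. D and A advance.
Runoff: D is ranked above A on 42 ballots, A above D on 47.

A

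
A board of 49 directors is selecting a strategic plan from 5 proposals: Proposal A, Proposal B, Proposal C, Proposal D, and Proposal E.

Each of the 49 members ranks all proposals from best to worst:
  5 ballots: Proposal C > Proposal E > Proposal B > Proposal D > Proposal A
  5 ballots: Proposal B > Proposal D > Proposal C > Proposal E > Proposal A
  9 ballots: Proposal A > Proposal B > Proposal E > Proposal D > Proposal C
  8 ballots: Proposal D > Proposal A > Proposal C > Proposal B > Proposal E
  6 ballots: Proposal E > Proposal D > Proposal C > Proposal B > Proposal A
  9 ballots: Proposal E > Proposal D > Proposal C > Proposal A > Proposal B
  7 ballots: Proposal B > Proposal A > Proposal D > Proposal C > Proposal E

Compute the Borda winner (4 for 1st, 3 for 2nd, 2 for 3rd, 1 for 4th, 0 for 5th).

Proposal A: 5×0 + 5×0 + 9×4 + 8×3 + 6×0 + 9×1 + 7×3 = 90
Proposal B: 5×2 + 5×4 + 9×3 + 8×1 + 6×1 + 9×0 + 7×4 = 99
Proposal C: 5×4 + 5×2 + 9×0 + 8×2 + 6×2 + 9×2 + 7×1 = 83
Proposal D: 5×1 + 5×3 + 9×1 + 8×4 + 6×3 + 9×3 + 7×2 = 120
Proposal E: 5×3 + 5×1 + 9×2 + 8×0 + 6×4 + 9×4 + 7×0 = 98

Proposal D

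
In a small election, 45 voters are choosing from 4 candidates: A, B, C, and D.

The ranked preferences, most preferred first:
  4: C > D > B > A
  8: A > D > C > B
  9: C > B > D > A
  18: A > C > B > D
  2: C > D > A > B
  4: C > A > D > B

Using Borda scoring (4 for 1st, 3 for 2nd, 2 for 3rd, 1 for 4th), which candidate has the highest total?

C

A: 4×1 + 8×4 + 9×1 + 18×4 + 2×2 + 4×3 = 133
B: 4×2 + 8×1 + 9×3 + 18×2 + 2×1 + 4×1 = 85
C: 4×4 + 8×2 + 9×4 + 18×3 + 2×4 + 4×4 = 146
D: 4×3 + 8×3 + 9×2 + 18×1 + 2×3 + 4×2 = 86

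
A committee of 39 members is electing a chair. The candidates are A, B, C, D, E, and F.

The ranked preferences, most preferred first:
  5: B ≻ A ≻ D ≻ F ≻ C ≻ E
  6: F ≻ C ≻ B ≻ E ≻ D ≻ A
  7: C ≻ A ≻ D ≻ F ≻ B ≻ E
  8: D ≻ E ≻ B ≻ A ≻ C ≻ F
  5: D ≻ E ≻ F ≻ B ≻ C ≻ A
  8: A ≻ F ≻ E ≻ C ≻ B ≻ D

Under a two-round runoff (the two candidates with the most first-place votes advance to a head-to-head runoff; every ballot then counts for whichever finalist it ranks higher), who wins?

A

Round 1 first-place votes: A 8, B 5, C 7, D 13, E 0, F 6. D and A advance.
Runoff: D is ranked above A on 19 ballots, A above D on 20.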